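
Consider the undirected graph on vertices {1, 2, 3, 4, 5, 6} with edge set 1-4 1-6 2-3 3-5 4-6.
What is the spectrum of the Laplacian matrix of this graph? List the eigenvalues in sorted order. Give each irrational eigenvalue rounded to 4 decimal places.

Reading degrees in the order [1, 2, 3, 4, 5, 6] gives [2, 1, 2, 2, 1, 2]; set D = diag(2, 1, 2, 2, 1, 2) and form L = D - A. L is symmetric positive semidefinite, so every eigenvalue is real and nonnegative. The 2 zero eigenvalues correspond to the 2 connected components. There are 2 zeros in the spectrum, matching the 2 components. The largest eigenvalue, 3, is at most the vertex count 6.

[0, 0, 1, 3, 3, 3]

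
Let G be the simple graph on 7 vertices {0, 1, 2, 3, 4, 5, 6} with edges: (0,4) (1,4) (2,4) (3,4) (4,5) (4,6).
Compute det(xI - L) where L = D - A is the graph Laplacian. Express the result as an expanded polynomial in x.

x^7 - 12x^6 + 45x^5 - 80x^4 + 75x^3 - 36x^2 + 7x

With the vertex order [0, 1, 2, 3, 4, 5, 6], the degrees are [1, 1, 1, 1, 6, 1, 1], giving D = diag(1, 1, 1, 1, 6, 1, 1) and L = D - A. Computing det(xI - L) by cofactor expansion (or equivalently via sum-over-permutations) gives x^7 - 12x^6 + 45x^5 - 80x^4 + 75x^3 - 36x^2 + 7x. The constant term is 0 because L is singular (the all-ones vector lies in its kernel). There is one zero in the spectrum, matching the 1 component.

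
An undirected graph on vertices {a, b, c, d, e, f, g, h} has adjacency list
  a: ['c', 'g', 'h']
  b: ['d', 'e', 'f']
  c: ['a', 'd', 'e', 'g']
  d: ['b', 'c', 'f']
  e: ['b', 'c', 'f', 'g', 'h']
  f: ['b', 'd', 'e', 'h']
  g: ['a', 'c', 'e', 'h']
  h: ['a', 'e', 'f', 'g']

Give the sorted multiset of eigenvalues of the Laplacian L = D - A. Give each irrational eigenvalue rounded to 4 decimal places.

With the vertex order [a, b, c, d, e, f, g, h], the degrees are [3, 3, 4, 3, 5, 4, 4, 4], giving D = diag(3, 3, 4, 3, 5, 4, 4, 4) and L = D - A. The multiplicity of 0 as a Laplacian eigenvalue equals the number of connected components. The single zero eigenvalue shows the graph is connected. By the matrix-tree theorem the graph has (1/8) * product of the nonzero eigenvalues = 1792 spanning trees.

[0, 1.5285, 3.0327, 4, 4, 5.1288, 5.7111, 6.5989]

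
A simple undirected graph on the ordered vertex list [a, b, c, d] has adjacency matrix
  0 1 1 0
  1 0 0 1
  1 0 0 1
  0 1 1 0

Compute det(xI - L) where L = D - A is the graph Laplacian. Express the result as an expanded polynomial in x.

Each diagonal entry of L is the vertex degree and each off-diagonal entry is -1 where an edge is present, 0 otherwise; in the order [a, b, c, d] the diagonal is [2, 2, 2, 2]. Computing det(xI - L) by cofactor expansion (or equivalently via sum-over-permutations) gives x^4 - 8x^3 + 20x^2 - 16x. The coefficient of x^3 equals -trace(L) = -8, matching the sum of degrees. By the matrix-tree theorem the graph has (1/4) * product of the nonzero eigenvalues = 4 spanning trees.

x^4 - 8x^3 + 20x^2 - 16x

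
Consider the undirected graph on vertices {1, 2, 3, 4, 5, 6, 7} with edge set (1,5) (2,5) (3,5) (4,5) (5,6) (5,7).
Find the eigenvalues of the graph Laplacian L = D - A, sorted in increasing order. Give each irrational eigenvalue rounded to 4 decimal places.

With the vertex order [1, 2, 3, 4, 5, 6, 7], the degrees are [1, 1, 1, 1, 6, 1, 1], giving D = diag(1, 1, 1, 1, 6, 1, 1) and L = D - A. L is symmetric positive semidefinite, so every eigenvalue is real and nonnegative. The single zero eigenvalue shows the graph is connected. By the matrix-tree theorem the graph has (1/7) * product of the nonzero eigenvalues = 1 spanning tree. There is one zero in the spectrum, matching the 1 component.

[0, 1, 1, 1, 1, 1, 7]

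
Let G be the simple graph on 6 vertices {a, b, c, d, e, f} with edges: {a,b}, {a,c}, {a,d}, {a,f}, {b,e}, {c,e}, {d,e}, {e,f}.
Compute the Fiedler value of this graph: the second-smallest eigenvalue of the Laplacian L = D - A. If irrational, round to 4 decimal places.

2

Each diagonal entry of L is the vertex degree and each off-diagonal entry is -1 where an edge is present, 0 otherwise; in the order [a, b, c, d, e, f] the diagonal is [4, 2, 2, 2, 4, 2]. Computing the eigenvalues of L and sorting gives [0, 2, 2, 2, 4, 6]. The Fiedler value lambda_2 = 2 is strictly positive, so the graph is connected. There is one zero in the spectrum, matching the 1 component.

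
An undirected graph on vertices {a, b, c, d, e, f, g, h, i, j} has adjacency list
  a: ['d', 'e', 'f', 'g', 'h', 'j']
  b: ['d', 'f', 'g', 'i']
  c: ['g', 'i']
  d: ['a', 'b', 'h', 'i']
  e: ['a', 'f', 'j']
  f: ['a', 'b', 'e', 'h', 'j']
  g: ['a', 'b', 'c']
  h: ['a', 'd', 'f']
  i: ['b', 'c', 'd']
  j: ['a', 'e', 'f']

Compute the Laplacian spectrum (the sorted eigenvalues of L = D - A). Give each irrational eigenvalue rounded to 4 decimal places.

[0, 0.9179, 2, 2.7945, 3, 4, 4.6316, 5, 6.2564, 7.3996]

Each diagonal entry of L is the vertex degree and each off-diagonal entry is -1 where an edge is present, 0 otherwise; in the order [a, b, c, d, e, f, g, h, i, j] the diagonal is [6, 4, 2, 4, 3, 5, 3, 3, 3, 3]. L is symmetric positive semidefinite, so every eigenvalue is real and nonnegative. The single zero eigenvalue shows the graph is connected. By the matrix-tree theorem the graph has (1/10) * product of the nonzero eigenvalues = 6600 spanning trees.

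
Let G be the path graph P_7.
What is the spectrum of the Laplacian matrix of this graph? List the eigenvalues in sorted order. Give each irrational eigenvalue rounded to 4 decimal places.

[0, 0.1981, 0.7530, 1.5550, 2.4450, 3.2470, 3.8019]

The graph has 7 vertices and degree multiset [2, 2, 2, 2, 2, 1, 1]; D is the diagonal matrix of degrees and L = D - A. L is symmetric positive semidefinite, so every eigenvalue is real and nonnegative. The eigenvalues sum to 12, which equals trace(L) = 2|E|.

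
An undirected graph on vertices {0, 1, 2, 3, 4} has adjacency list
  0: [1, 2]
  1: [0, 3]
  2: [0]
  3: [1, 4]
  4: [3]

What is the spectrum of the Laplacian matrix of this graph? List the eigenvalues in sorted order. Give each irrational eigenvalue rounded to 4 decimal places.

With the vertex order [0, 1, 2, 3, 4], the degrees are [2, 2, 1, 2, 1], giving D = diag(2, 2, 1, 2, 1) and L = D - A. The multiplicity of 0 as a Laplacian eigenvalue equals the number of connected components. The largest eigenvalue, 3.6180, is at most the vertex count 5.

[0, 0.3820, 1.3820, 2.6180, 3.6180]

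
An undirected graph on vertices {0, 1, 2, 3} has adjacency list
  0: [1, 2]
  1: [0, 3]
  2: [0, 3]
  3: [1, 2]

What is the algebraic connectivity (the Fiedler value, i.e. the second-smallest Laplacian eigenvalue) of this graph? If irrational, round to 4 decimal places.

2

Reading degrees in the order [0, 1, 2, 3] gives [2, 2, 2, 2]; set D = diag(2, 2, 2, 2) and form L = D - A. The sorted Laplacian eigenvalues are [0, 2, 2, 4]; the algebraic connectivity is the second entry, 2. By the matrix-tree theorem the graph has (1/4) * product of the nonzero eigenvalues = 4 spanning trees. There is one zero in the spectrum, matching the 1 component.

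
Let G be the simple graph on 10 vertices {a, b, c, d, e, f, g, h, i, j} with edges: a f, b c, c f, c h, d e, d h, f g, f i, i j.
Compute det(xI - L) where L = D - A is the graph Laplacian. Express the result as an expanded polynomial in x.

x^10 - 18x^9 + 132x^8 - 514x^7 + 1161x^6 - 1562x^5 + 1239x^4 - 552x^3 + 123x^2 - 10x

Each diagonal entry of L is the vertex degree and each off-diagonal entry is -1 where an edge is present, 0 otherwise; in the order [a, b, c, d, e, f, g, h, i, j] the diagonal is [1, 1, 3, 2, 1, 4, 1, 2, 2, 1]. L has integer entries, so p(x) = det(xI - L) has integer coefficients. Expanding the determinant yields x^10 - 18x^9 + 132x^8 - 514x^7 + 1161x^6 - 1562x^5 + 1239x^4 - 552x^3 + 123x^2 - 10x. The constant term is 0 because L is singular (the all-ones vector lies in its kernel). The largest eigenvalue, 5.3430, is at most the vertex count 10.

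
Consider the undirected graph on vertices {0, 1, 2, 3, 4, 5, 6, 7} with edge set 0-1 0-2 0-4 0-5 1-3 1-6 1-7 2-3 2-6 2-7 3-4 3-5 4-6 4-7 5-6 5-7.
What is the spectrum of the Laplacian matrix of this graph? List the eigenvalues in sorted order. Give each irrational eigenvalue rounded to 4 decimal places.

Reading degrees in the order [0, 1, 2, 3, 4, 5, 6, 7] gives [4, 4, 4, 4, 4, 4, 4, 4]; set D = diag(4, 4, 4, 4, 4, 4, 4, 4) and form L = D - A. Diagonalising L (or applying a numerical eigensolver to the 8x8 matrix) gives the spectrum above. The single zero eigenvalue shows the graph is connected.

[0, 4, 4, 4, 4, 4, 4, 8]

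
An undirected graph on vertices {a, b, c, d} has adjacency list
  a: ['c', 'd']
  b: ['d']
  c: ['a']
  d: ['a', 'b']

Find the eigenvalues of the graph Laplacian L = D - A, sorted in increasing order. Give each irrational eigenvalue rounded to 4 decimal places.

Each diagonal entry of L is the vertex degree and each off-diagonal entry is -1 where an edge is present, 0 otherwise; in the order [a, b, c, d] the diagonal is [2, 1, 1, 2]. Since every row of L sums to 0, the all-ones vector is in the kernel and 0 is an eigenvalue. The single zero eigenvalue shows the graph is connected.

[0, 0.5858, 2, 3.4142]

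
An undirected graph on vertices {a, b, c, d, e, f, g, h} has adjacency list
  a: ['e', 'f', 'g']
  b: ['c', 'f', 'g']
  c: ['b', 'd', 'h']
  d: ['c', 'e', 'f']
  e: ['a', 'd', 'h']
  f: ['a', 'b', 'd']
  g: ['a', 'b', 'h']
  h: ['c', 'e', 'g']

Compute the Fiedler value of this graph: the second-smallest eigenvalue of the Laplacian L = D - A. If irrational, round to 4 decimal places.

2

Reading degrees in the order [a, b, c, d, e, f, g, h] gives [3, 3, 3, 3, 3, 3, 3, 3]; set D = diag(3, 3, 3, 3, 3, 3, 3, 3) and form L = D - A. The sorted Laplacian eigenvalues are [0, 2, 2, 2, 4, 4, 4, 6]; the algebraic connectivity is the second entry, 2. The largest eigenvalue, 6, is at most the vertex count 8.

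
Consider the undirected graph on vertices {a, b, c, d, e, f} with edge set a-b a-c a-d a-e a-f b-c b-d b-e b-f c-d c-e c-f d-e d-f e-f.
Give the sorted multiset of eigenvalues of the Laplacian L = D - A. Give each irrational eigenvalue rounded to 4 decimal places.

[0, 6, 6, 6, 6, 6]

Each diagonal entry of L is the vertex degree and each off-diagonal entry is -1 where an edge is present, 0 otherwise; in the order [a, b, c, d, e, f] the diagonal is [5, 5, 5, 5, 5, 5]. The multiplicity of 0 as a Laplacian eigenvalue equals the number of connected components. The single zero eigenvalue shows the graph is connected. The largest eigenvalue, 6, is at most the vertex count 6.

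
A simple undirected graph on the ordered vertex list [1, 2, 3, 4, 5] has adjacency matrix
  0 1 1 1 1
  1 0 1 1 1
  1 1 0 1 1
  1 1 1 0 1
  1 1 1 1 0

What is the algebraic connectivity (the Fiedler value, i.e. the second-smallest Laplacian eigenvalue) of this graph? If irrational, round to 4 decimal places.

5

Each diagonal entry of L is the vertex degree and each off-diagonal entry is -1 where an edge is present, 0 otherwise; in the order [1, 2, 3, 4, 5] the diagonal is [4, 4, 4, 4, 4]. The sorted Laplacian eigenvalues are [0, 5, 5, 5, 5]; the algebraic connectivity is the second entry, 5. The largest eigenvalue, 5, is at most the vertex count 5.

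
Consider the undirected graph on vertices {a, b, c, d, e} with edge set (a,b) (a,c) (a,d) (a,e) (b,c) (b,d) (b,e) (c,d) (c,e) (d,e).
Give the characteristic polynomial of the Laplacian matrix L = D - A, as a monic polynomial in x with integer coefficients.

x^5 - 20x^4 + 150x^3 - 500x^2 + 625x

Each diagonal entry of L is the vertex degree and each off-diagonal entry is -1 where an edge is present, 0 otherwise; in the order [a, b, c, d, e] the diagonal is [4, 4, 4, 4, 4]. The eigenvalues of L are [0, 5, 5, 5, 5]; the characteristic polynomial is the product of (x - lambda_i), which multiplies out to x^5 - 20x^4 + 150x^3 - 500x^2 + 625x. The constant term is 0 because L is singular (the all-ones vector lies in its kernel). There is one zero in the spectrum, matching the 1 component. By the matrix-tree theorem the graph has (1/5) * product of the nonzero eigenvalues = 125 spanning trees.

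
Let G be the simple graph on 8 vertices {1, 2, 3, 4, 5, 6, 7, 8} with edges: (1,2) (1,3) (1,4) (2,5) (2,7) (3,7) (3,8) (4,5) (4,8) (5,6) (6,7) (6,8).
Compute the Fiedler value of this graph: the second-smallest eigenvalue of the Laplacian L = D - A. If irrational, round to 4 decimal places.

2

Reading degrees in the order [1, 2, 3, 4, 5, 6, 7, 8] gives [3, 3, 3, 3, 3, 3, 3, 3]; set D = diag(3, 3, 3, 3, 3, 3, 3, 3) and form L = D - A. Computing the eigenvalues of L and sorting gives [0, 2, 2, 2, 4, 4, 4, 6]. The Fiedler value lambda_2 = 2 is strictly positive, so the graph is connected. By the matrix-tree theorem the graph has (1/8) * product of the nonzero eigenvalues = 384 spanning trees. The eigenvalues sum to 24, which equals trace(L) = 2|E|.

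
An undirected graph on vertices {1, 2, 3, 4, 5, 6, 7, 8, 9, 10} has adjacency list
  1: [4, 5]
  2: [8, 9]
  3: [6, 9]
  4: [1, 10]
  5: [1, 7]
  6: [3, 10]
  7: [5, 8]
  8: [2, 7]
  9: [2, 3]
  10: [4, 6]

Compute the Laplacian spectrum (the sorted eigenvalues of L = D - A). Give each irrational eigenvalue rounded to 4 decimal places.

Reading degrees in the order [1, 2, 3, 4, 5, 6, 7, 8, 9, 10] gives [2, 2, 2, 2, 2, 2, 2, 2, 2, 2]; set D = diag(2, 2, 2, 2, 2, 2, 2, 2, 2, 2) and form L = D - A. L is symmetric positive semidefinite, so every eigenvalue is real and nonnegative. There is one zero in the spectrum, matching the 1 component. By the matrix-tree theorem the graph has (1/10) * product of the nonzero eigenvalues = 10 spanning trees.

[0, 0.3820, 0.3820, 1.3820, 1.3820, 2.6180, 2.6180, 3.6180, 3.6180, 4]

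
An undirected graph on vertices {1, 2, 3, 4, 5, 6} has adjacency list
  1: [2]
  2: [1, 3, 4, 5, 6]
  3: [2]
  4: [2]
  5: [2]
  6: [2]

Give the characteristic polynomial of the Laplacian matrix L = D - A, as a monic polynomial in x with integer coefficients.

Reading degrees in the order [1, 2, 3, 4, 5, 6] gives [1, 5, 1, 1, 1, 1]; set D = diag(1, 5, 1, 1, 1, 1) and form L = D - A. Computing det(xI - L) by cofactor expansion (or equivalently via sum-over-permutations) gives x^6 - 10x^5 + 30x^4 - 40x^3 + 25x^2 - 6x. The constant term is 0 because L is singular (the all-ones vector lies in its kernel). The largest eigenvalue, 6, is at most the vertex count 6.

x^6 - 10x^5 + 30x^4 - 40x^3 + 25x^2 - 6x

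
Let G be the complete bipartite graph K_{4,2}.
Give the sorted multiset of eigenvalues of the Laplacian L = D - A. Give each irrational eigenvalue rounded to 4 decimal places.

The graph has 6 vertices and degree multiset [4, 4, 2, 2, 2, 2]; D is the diagonal matrix of degrees and L = D - A. The multiplicity of 0 as a Laplacian eigenvalue equals the number of connected components. The eigenvalues sum to 16, which equals trace(L) = 2|E|. By the matrix-tree theorem the graph has (1/6) * product of the nonzero eigenvalues = 32 spanning trees.

[0, 2, 2, 2, 4, 6]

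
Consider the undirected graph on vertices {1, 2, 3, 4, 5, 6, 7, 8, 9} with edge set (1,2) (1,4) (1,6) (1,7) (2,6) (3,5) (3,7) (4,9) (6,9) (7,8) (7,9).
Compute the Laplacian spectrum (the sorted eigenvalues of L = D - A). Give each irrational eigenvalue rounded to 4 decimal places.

With the vertex order [1, 2, 3, 4, 5, 6, 7, 8, 9], the degrees are [4, 2, 2, 2, 1, 3, 4, 1, 3], giving D = diag(4, 2, 2, 2, 1, 3, 4, 1, 3) and L = D - A. Since every row of L sums to 0, the all-ones vector is in the kernel and 0 is an eigenvalue. The single zero eigenvalue shows the graph is connected. There is one zero in the spectrum, matching the 1 component. The eigenvalues sum to 22, which equals trace(L) = 2|E|.

[0, 0.3684, 0.7723, 1.5508, 2.3074, 2.8486, 4, 4.1047, 6.0478]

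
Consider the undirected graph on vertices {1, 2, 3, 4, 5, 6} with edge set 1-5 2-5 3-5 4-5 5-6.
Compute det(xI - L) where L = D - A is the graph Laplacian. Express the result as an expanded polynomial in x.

With the vertex order [1, 2, 3, 4, 5, 6], the degrees are [1, 1, 1, 1, 5, 1], giving D = diag(1, 1, 1, 1, 5, 1) and L = D - A. Computing det(xI - L) by cofactor expansion (or equivalently via sum-over-permutations) gives x^6 - 10x^5 + 30x^4 - 40x^3 + 25x^2 - 6x. The coefficient of x^5 equals -trace(L) = -10, matching the sum of degrees. There is one zero in the spectrum, matching the 1 component.

x^6 - 10x^5 + 30x^4 - 40x^3 + 25x^2 - 6x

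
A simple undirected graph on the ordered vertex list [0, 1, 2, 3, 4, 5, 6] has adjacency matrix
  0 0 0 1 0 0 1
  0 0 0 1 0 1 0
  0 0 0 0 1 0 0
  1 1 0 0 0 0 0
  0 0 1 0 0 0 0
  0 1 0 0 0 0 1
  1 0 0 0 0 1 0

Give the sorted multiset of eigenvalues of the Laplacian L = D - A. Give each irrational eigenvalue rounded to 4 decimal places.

[0, 0, 1.3820, 1.3820, 2, 3.6180, 3.6180]

With the vertex order [0, 1, 2, 3, 4, 5, 6], the degrees are [2, 2, 1, 2, 1, 2, 2], giving D = diag(2, 2, 1, 2, 1, 2, 2) and L = D - A. Since every row of L sums to 0, the all-ones vector is in the kernel and 0 is an eigenvalue. The 2 zero eigenvalues correspond to the 2 connected components. The largest eigenvalue, 3.6180, is at most the vertex count 7.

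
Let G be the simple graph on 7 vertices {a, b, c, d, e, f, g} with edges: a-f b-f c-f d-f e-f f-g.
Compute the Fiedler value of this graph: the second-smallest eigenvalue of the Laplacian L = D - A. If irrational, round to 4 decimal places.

1

With the vertex order [a, b, c, d, e, f, g], the degrees are [1, 1, 1, 1, 1, 6, 1], giving D = diag(1, 1, 1, 1, 1, 6, 1) and L = D - A. The smallest Laplacian eigenvalue is always 0. The next one, lambda_2 = 1, measures how hard the graph is to disconnect: larger values mean better connectivity.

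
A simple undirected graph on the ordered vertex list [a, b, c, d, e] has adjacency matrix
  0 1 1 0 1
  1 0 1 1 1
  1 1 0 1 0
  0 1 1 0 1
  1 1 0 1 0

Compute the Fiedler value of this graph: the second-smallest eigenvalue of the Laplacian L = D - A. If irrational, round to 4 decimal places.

Reading degrees in the order [a, b, c, d, e] gives [3, 4, 3, 3, 3]; set D = diag(3, 4, 3, 3, 3) and form L = D - A. The sorted Laplacian eigenvalues are [0, 3, 3, 5, 5]; the algebraic connectivity is the second entry, 3. The eigenvalues sum to 16, which equals trace(L) = 2|E|.

3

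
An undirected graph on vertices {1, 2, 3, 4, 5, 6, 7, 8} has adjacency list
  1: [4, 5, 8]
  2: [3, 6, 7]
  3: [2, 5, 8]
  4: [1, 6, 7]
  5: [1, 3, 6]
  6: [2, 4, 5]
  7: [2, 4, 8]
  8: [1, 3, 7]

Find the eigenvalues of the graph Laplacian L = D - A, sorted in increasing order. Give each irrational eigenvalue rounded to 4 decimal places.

Reading degrees in the order [1, 2, 3, 4, 5, 6, 7, 8] gives [3, 3, 3, 3, 3, 3, 3, 3]; set D = diag(3, 3, 3, 3, 3, 3, 3, 3) and form L = D - A. L is symmetric positive semidefinite, so every eigenvalue is real and nonnegative. The largest eigenvalue, 6, is at most the vertex count 8.

[0, 2, 2, 2, 4, 4, 4, 6]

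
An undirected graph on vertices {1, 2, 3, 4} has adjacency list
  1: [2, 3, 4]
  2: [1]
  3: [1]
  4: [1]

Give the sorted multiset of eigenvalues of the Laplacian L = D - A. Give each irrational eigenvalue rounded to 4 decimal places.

With the vertex order [1, 2, 3, 4], the degrees are [3, 1, 1, 1], giving D = diag(3, 1, 1, 1) and L = D - A. Since every row of L sums to 0, the all-ones vector is in the kernel and 0 is an eigenvalue. The largest eigenvalue, 4, is at most the vertex count 4.

[0, 1, 1, 4]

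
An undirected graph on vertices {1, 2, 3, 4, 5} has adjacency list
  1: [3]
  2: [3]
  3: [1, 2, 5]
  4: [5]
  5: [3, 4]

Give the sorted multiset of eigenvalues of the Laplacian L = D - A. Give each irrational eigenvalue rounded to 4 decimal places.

[0, 0.5188, 1, 2.3111, 4.1701]

With the vertex order [1, 2, 3, 4, 5], the degrees are [1, 1, 3, 1, 2], giving D = diag(1, 1, 3, 1, 2) and L = D - A. Since every row of L sums to 0, the all-ones vector is in the kernel and 0 is an eigenvalue.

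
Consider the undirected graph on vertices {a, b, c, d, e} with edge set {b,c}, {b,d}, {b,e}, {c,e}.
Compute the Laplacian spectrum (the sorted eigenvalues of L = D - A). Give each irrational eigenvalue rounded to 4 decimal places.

With the vertex order [a, b, c, d, e], the degrees are [0, 3, 2, 1, 2], giving D = diag(0, 3, 2, 1, 2) and L = D - A. Since every row of L sums to 0, the all-ones vector is in the kernel and 0 is an eigenvalue. The 2 zero eigenvalues correspond to the 2 connected components. The largest eigenvalue, 4, is at most the vertex count 5. The eigenvalues sum to 8, which equals trace(L) = 2|E|.

[0, 0, 1, 3, 4]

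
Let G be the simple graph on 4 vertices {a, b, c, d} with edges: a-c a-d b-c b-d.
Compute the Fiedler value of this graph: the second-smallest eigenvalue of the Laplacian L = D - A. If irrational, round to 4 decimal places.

Reading degrees in the order [a, b, c, d] gives [2, 2, 2, 2]; set D = diag(2, 2, 2, 2) and form L = D - A. Computing the eigenvalues of L and sorting gives [0, 2, 2, 4]. The Fiedler value lambda_2 = 2 is strictly positive, so the graph is connected. By the matrix-tree theorem the graph has (1/4) * product of the nonzero eigenvalues = 4 spanning trees. The eigenvalues sum to 8, which equals trace(L) = 2|E|.

2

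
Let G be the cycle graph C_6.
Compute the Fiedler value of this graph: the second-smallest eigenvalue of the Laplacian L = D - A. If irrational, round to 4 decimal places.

The graph has 6 vertices and degree multiset [2, 2, 2, 2, 2, 2]; D is the diagonal matrix of degrees and L = D - A. The smallest Laplacian eigenvalue is always 0. The next one, lambda_2 = 1, measures how hard the graph is to disconnect: larger values mean better connectivity. The largest eigenvalue, 4, is at most the vertex count 6.

1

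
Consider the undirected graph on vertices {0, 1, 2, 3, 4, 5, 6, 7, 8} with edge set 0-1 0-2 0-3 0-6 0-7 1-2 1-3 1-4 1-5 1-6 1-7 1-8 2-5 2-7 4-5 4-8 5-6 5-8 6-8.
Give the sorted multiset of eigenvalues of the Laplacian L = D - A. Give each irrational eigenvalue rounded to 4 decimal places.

Reading degrees in the order [0, 1, 2, 3, 4, 5, 6, 7, 8] gives [5, 8, 4, 2, 3, 5, 4, 3, 4]; set D = diag(5, 8, 4, 2, 3, 5, 4, 3, 4) and form L = D - A. The multiplicity of 0 as a Laplacian eigenvalue equals the number of connected components. The eigenvalues sum to 38, which equals trace(L) = 2|E|.

[0, 1.6174, 2.1823, 3.3912, 4.3143, 5, 5.7738, 6.7209, 9]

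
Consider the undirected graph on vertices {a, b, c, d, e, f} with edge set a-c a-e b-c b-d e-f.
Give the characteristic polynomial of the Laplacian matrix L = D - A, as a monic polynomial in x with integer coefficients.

Each diagonal entry of L is the vertex degree and each off-diagonal entry is -1 where an edge is present, 0 otherwise; in the order [a, b, c, d, e, f] the diagonal is [2, 2, 2, 1, 2, 1]. L has integer entries, so p(x) = det(xI - L) has integer coefficients. Expanding the determinant yields x^6 - 10x^5 + 36x^4 - 56x^3 + 35x^2 - 6x. The constant term is 0 because L is singular (the all-ones vector lies in its kernel). The largest eigenvalue, 3.7321, is at most the vertex count 6. By the matrix-tree theorem the graph has (1/6) * product of the nonzero eigenvalues = 1 spanning tree.

x^6 - 10x^5 + 36x^4 - 56x^3 + 35x^2 - 6x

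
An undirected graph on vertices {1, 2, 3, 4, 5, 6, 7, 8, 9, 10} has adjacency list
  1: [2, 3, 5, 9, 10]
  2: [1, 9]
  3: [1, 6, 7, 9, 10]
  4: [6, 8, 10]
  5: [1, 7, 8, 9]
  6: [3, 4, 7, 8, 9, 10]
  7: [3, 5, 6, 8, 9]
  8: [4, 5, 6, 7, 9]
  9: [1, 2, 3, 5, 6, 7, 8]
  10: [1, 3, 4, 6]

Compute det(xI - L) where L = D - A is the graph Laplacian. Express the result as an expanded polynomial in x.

Each diagonal entry of L is the vertex degree and each off-diagonal entry is -1 where an edge is present, 0 otherwise; in the order [1, 2, 3, 4, 5, 6, 7, 8, 9, 10] the diagonal is [5, 2, 5, 3, 4, 6, 5, 5, 7, 4]. L has integer entries, so p(x) = det(xI - L) has integer coefficients. Expanding the determinant yields x^10 - 46x^9 + 920x^8 - 10478x^7 + 74709x^6 - 344866x^5 + 1027343x^4 - 1897464x^3 + 1963237x^2 - 862560x. The coefficient of x^9 equals -trace(L) = -46, matching the sum of degrees. There is one zero in the spectrum, matching the 1 component.

x^10 - 46x^9 + 920x^8 - 10478x^7 + 74709x^6 - 344866x^5 + 1027343x^4 - 1897464x^3 + 1963237x^2 - 862560x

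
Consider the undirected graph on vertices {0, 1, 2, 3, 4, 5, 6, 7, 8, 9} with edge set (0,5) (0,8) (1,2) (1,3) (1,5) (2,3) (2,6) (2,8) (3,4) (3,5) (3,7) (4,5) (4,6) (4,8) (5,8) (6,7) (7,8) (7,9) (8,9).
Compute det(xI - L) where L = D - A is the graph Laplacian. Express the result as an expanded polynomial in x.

With the vertex order [0, 1, 2, 3, 4, 5, 6, 7, 8, 9], the degrees are [2, 3, 4, 5, 4, 5, 3, 4, 6, 2], giving D = diag(2, 3, 4, 5, 4, 5, 3, 4, 6, 2) and L = D - A. L has integer entries, so p(x) = det(xI - L) has integer coefficients. Expanding the determinant yields x^10 - 38x^9 + 623x^8 - 5774x^7 + 33272x^6 - 123340x^5 + 293421x^4 - 430928x^3 + 353840x^2 - 123660x. Since p(0) = det(-L) = 0, x divides p(x).

x^10 - 38x^9 + 623x^8 - 5774x^7 + 33272x^6 - 123340x^5 + 293421x^4 - 430928x^3 + 353840x^2 - 123660x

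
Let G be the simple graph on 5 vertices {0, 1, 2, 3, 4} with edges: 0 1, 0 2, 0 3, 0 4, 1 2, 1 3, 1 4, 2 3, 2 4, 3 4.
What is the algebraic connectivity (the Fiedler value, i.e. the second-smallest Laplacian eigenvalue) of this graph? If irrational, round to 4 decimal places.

5

Reading degrees in the order [0, 1, 2, 3, 4] gives [4, 4, 4, 4, 4]; set D = diag(4, 4, 4, 4, 4) and form L = D - A. Computing the eigenvalues of L and sorting gives [0, 5, 5, 5, 5]. The Fiedler value lambda_2 = 5 is strictly positive, so the graph is connected. By the matrix-tree theorem the graph has (1/5) * product of the nonzero eigenvalues = 125 spanning trees.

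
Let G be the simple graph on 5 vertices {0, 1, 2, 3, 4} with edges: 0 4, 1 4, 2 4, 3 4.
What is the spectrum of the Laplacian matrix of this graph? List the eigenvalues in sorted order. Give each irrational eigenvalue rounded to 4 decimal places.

[0, 1, 1, 1, 5]

With the vertex order [0, 1, 2, 3, 4], the degrees are [1, 1, 1, 1, 4], giving D = diag(1, 1, 1, 1, 4) and L = D - A. Since every row of L sums to 0, the all-ones vector is in the kernel and 0 is an eigenvalue. There is one zero in the spectrum, matching the 1 component. The eigenvalues sum to 8, which equals trace(L) = 2|E|.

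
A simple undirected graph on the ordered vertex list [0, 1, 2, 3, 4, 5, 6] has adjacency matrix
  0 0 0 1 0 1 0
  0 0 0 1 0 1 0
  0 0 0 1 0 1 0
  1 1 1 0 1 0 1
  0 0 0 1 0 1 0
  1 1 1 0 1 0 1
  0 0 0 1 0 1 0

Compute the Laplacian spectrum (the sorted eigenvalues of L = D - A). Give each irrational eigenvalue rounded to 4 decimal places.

[0, 2, 2, 2, 2, 5, 7]

With the vertex order [0, 1, 2, 3, 4, 5, 6], the degrees are [2, 2, 2, 5, 2, 5, 2], giving D = diag(2, 2, 2, 5, 2, 5, 2) and L = D - A. The multiplicity of 0 as a Laplacian eigenvalue equals the number of connected components. The single zero eigenvalue shows the graph is connected.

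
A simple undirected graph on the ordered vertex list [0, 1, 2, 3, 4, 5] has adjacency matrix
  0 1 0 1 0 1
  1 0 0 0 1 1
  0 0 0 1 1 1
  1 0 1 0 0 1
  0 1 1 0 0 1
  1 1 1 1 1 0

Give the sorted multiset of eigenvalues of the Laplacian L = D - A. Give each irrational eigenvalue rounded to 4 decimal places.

With the vertex order [0, 1, 2, 3, 4, 5], the degrees are [3, 3, 3, 3, 3, 5], giving D = diag(3, 3, 3, 3, 3, 5) and L = D - A. Since every row of L sums to 0, the all-ones vector is in the kernel and 0 is an eigenvalue.

[0, 2.3820, 2.3820, 4.6180, 4.6180, 6]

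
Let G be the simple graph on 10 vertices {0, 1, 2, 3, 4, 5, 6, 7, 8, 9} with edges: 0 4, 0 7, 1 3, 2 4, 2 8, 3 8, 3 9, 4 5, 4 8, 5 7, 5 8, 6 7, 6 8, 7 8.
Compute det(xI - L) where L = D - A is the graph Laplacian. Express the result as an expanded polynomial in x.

x^10 - 28x^9 + 328x^8 - 2100x^7 + 8052x^6 - 19036x^5 + 27476x^4 - 22992x^3 + 9839x^2 - 1540x

Reading degrees in the order [0, 1, 2, 3, 4, 5, 6, 7, 8, 9] gives [2, 1, 2, 3, 4, 3, 2, 4, 6, 1]; set D = diag(2, 1, 2, 3, 4, 3, 2, 4, 6, 1) and form L = D - A. Computing det(xI - L) by cofactor expansion (or equivalently via sum-over-permutations) gives x^10 - 28x^9 + 328x^8 - 2100x^7 + 8052x^6 - 19036x^5 + 27476x^4 - 22992x^3 + 9839x^2 - 1540x. The constant term is 0 because L is singular (the all-ones vector lies in its kernel). There is one zero in the spectrum, matching the 1 component.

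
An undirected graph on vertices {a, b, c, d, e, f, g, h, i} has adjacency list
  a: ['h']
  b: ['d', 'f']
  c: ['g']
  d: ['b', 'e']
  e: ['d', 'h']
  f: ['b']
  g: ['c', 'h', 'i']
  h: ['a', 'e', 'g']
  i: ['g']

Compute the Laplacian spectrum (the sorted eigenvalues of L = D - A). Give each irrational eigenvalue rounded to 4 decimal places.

[0, 0.1627, 0.5321, 1, 1, 2.0892, 3, 3.5723, 4.6437]

With the vertex order [a, b, c, d, e, f, g, h, i], the degrees are [1, 2, 1, 2, 2, 1, 3, 3, 1], giving D = diag(1, 2, 1, 2, 2, 1, 3, 3, 1) and L = D - A. L is symmetric positive semidefinite, so every eigenvalue is real and nonnegative. By the matrix-tree theorem the graph has (1/9) * product of the nonzero eigenvalues = 1 spanning tree. The largest eigenvalue, 4.6437, is at most the vertex count 9.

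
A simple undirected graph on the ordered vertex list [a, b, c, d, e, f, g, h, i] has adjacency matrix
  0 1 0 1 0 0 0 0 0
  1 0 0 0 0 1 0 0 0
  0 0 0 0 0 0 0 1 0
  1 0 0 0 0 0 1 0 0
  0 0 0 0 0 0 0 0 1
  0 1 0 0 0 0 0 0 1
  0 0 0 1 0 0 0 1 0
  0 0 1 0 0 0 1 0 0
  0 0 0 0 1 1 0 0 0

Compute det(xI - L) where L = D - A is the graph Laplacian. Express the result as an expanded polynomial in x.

With the vertex order [a, b, c, d, e, f, g, h, i], the degrees are [2, 2, 1, 2, 1, 2, 2, 2, 2], giving D = diag(2, 2, 1, 2, 1, 2, 2, 2, 2) and L = D - A. Computing det(xI - L) by cofactor expansion (or equivalently via sum-over-permutations) gives x^9 - 16x^8 + 105x^7 - 364x^6 + 715x^5 - 792x^4 + 462x^3 - 120x^2 + 9x. Since p(0) = det(-L) = 0, x divides p(x). The largest eigenvalue, 3.8794, is at most the vertex count 9.

x^9 - 16x^8 + 105x^7 - 364x^6 + 715x^5 - 792x^4 + 462x^3 - 120x^2 + 9x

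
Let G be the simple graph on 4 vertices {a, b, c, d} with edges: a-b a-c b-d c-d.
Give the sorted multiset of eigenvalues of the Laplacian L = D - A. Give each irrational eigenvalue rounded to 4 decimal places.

[0, 2, 2, 4]

Reading degrees in the order [a, b, c, d] gives [2, 2, 2, 2]; set D = diag(2, 2, 2, 2) and form L = D - A. Since every row of L sums to 0, the all-ones vector is in the kernel and 0 is an eigenvalue. The single zero eigenvalue shows the graph is connected.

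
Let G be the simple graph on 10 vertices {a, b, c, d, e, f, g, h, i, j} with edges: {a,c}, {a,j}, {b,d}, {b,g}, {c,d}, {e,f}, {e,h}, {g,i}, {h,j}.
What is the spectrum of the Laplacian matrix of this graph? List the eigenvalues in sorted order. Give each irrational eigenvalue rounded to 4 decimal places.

Reading degrees in the order [a, b, c, d, e, f, g, h, i, j] gives [2, 2, 2, 2, 2, 1, 2, 2, 1, 2]; set D = diag(2, 2, 2, 2, 2, 1, 2, 2, 1, 2) and form L = D - A. Since every row of L sums to 0, the all-ones vector is in the kernel and 0 is an eigenvalue. The single zero eigenvalue shows the graph is connected. The eigenvalues sum to 18, which equals trace(L) = 2|E|.

[0, 0.0979, 0.3820, 0.8244, 1.3820, 2, 2.6180, 3.1756, 3.6180, 3.9021]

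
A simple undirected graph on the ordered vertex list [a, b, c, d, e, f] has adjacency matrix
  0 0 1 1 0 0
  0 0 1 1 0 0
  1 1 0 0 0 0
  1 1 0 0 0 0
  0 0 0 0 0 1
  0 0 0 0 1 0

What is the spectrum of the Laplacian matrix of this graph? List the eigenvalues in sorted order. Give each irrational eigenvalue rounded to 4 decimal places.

With the vertex order [a, b, c, d, e, f], the degrees are [2, 2, 2, 2, 1, 1], giving D = diag(2, 2, 2, 2, 1, 1) and L = D - A. L is symmetric positive semidefinite, so every eigenvalue is real and nonnegative. The 2 zero eigenvalues correspond to the 2 connected components. The eigenvalues sum to 10, which equals trace(L) = 2|E|.

[0, 0, 2, 2, 2, 4]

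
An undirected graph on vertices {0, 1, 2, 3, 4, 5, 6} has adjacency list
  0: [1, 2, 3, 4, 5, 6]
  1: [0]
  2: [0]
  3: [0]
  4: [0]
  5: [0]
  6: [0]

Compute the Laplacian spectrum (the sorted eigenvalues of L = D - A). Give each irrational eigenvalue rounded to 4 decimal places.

[0, 1, 1, 1, 1, 1, 7]

Each diagonal entry of L is the vertex degree and each off-diagonal entry is -1 where an edge is present, 0 otherwise; in the order [0, 1, 2, 3, 4, 5, 6] the diagonal is [6, 1, 1, 1, 1, 1, 1]. The multiplicity of 0 as a Laplacian eigenvalue equals the number of connected components. The largest eigenvalue, 7, is at most the vertex count 7.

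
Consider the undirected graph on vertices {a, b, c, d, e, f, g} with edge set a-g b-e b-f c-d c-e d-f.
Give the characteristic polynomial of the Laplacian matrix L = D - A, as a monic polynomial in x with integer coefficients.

With the vertex order [a, b, c, d, e, f, g], the degrees are [1, 2, 2, 2, 2, 2, 1], giving D = diag(1, 2, 2, 2, 2, 2, 1) and L = D - A. L has integer entries, so p(x) = det(xI - L) has integer coefficients. Expanding the determinant yields x^7 - 12x^6 + 55x^5 - 120x^4 + 125x^3 - 50x^2. The constant term is 0 because L is singular (the all-ones vector lies in its kernel). There are 2 zeros in the spectrum, matching the 2 components. The eigenvalues sum to 12, which equals trace(L) = 2|E|.

x^7 - 12x^6 + 55x^5 - 120x^4 + 125x^3 - 50x^2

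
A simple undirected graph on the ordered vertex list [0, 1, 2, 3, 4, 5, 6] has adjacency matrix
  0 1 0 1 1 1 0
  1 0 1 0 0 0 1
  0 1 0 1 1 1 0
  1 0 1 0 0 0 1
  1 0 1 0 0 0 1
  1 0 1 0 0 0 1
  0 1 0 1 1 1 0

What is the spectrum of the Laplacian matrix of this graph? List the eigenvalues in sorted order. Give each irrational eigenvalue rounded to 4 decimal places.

[0, 3, 3, 3, 4, 4, 7]

With the vertex order [0, 1, 2, 3, 4, 5, 6], the degrees are [4, 3, 4, 3, 3, 3, 4], giving D = diag(4, 3, 4, 3, 3, 3, 4) and L = D - A. L is symmetric positive semidefinite, so every eigenvalue is real and nonnegative. The single zero eigenvalue shows the graph is connected. There is one zero in the spectrum, matching the 1 component.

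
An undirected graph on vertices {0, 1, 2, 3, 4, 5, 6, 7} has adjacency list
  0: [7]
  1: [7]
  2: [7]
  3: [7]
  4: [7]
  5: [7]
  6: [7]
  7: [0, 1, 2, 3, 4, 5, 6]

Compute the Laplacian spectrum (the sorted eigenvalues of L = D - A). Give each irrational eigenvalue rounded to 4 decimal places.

Reading degrees in the order [0, 1, 2, 3, 4, 5, 6, 7] gives [1, 1, 1, 1, 1, 1, 1, 7]; set D = diag(1, 1, 1, 1, 1, 1, 1, 7) and form L = D - A. Diagonalising L (or applying a numerical eigensolver to the 8x8 matrix) gives the spectrum above. The eigenvalues sum to 14, which equals trace(L) = 2|E|.

[0, 1, 1, 1, 1, 1, 1, 8]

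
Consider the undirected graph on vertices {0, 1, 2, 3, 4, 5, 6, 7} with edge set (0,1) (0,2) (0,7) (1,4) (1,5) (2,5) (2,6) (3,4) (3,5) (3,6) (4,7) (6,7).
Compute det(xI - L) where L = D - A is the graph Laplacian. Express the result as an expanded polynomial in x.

x^8 - 24x^7 + 240x^6 - 1296x^5 + 4080x^4 - 7488x^3 + 7424x^2 - 3072x

Reading degrees in the order [0, 1, 2, 3, 4, 5, 6, 7] gives [3, 3, 3, 3, 3, 3, 3, 3]; set D = diag(3, 3, 3, 3, 3, 3, 3, 3) and form L = D - A. The eigenvalues of L are [0, 2, 2, 2, 4, 4, 4, 6]; the characteristic polynomial is the product of (x - lambda_i), which multiplies out to x^8 - 24x^7 + 240x^6 - 1296x^5 + 4080x^4 - 7488x^3 + 7424x^2 - 3072x. Since p(0) = det(-L) = 0, x divides p(x). By the matrix-tree theorem the graph has (1/8) * product of the nonzero eigenvalues = 384 spanning trees. There is one zero in the spectrum, matching the 1 component.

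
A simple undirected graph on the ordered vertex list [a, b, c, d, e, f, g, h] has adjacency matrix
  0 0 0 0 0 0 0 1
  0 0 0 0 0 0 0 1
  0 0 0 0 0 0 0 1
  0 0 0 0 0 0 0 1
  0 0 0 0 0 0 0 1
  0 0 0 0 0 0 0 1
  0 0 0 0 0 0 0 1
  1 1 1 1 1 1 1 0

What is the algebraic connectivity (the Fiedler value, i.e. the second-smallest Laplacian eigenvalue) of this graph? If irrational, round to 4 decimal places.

1

Reading degrees in the order [a, b, c, d, e, f, g, h] gives [1, 1, 1, 1, 1, 1, 1, 7]; set D = diag(1, 1, 1, 1, 1, 1, 1, 7) and form L = D - A. The sorted Laplacian eigenvalues are [0, 1, 1, 1, 1, 1, 1, 8]; the algebraic connectivity is the second entry, 1. By the matrix-tree theorem the graph has (1/8) * product of the nonzero eigenvalues = 1 spanning tree. There is one zero in the spectrum, matching the 1 component.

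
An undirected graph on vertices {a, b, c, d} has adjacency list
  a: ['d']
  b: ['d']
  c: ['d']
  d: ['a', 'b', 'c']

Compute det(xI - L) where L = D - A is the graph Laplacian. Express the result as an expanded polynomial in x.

x^4 - 6x^3 + 9x^2 - 4x

Each diagonal entry of L is the vertex degree and each off-diagonal entry is -1 where an edge is present, 0 otherwise; in the order [a, b, c, d] the diagonal is [1, 1, 1, 3]. Computing det(xI - L) by cofactor expansion (or equivalently via sum-over-permutations) gives x^4 - 6x^3 + 9x^2 - 4x. The coefficient of x^3 equals -trace(L) = -6, matching the sum of degrees. By the matrix-tree theorem the graph has (1/4) * product of the nonzero eigenvalues = 1 spanning tree.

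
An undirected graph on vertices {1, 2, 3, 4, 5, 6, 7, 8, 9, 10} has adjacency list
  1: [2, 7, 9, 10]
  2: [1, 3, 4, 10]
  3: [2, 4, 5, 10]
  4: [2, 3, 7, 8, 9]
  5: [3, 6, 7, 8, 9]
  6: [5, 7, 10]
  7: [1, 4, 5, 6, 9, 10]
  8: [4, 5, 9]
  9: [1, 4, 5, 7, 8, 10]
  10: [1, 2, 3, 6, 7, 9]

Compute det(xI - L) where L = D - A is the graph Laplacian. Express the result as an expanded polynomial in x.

x^10 - 46x^9 + 923x^8 - 10592x^7 + 76522x^6 - 360484x^5 + 1105921x^4 - 2128002x^3 + 2327968x^2 - 1102420x

With the vertex order [1, 2, 3, 4, 5, 6, 7, 8, 9, 10], the degrees are [4, 4, 4, 5, 5, 3, 6, 3, 6, 6], giving D = diag(4, 4, 4, 5, 5, 3, 6, 3, 6, 6) and L = D - A. Computing det(xI - L) by cofactor expansion (or equivalently via sum-over-permutations) gives x^10 - 46x^9 + 923x^8 - 10592x^7 + 76522x^6 - 360484x^5 + 1105921x^4 - 2128002x^3 + 2327968x^2 - 1102420x. The constant term is 0 because L is singular (the all-ones vector lies in its kernel). There is one zero in the spectrum, matching the 1 component. The eigenvalues sum to 46, which equals trace(L) = 2|E|.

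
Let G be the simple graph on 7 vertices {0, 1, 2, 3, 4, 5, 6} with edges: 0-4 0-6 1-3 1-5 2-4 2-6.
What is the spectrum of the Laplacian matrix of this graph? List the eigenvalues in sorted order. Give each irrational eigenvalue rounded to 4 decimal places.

Reading degrees in the order [0, 1, 2, 3, 4, 5, 6] gives [2, 2, 2, 1, 2, 1, 2]; set D = diag(2, 2, 2, 1, 2, 1, 2) and form L = D - A. Diagonalising L (or applying a numerical eigensolver to the 7x7 matrix) gives the spectrum above. The 2 zero eigenvalues correspond to the 2 connected components. There are 2 zeros in the spectrum, matching the 2 components.

[0, 0, 1, 2, 2, 3, 4]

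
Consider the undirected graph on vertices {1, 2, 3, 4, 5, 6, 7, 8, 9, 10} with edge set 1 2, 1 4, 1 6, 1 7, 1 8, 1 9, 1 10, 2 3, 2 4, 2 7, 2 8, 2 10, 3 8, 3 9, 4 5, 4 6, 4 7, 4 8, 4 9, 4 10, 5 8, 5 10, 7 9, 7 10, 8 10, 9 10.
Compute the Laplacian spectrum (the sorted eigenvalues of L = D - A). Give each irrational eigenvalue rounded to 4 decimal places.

[0, 1.8594, 2.6176, 3.3511, 5.0878, 6.1299, 7.3839, 8.1719, 8.2833, 9.1151]

Reading degrees in the order [1, 2, 3, 4, 5, 6, 7, 8, 9, 10] gives [7, 6, 3, 8, 3, 2, 5, 6, 5, 7]; set D = diag(7, 6, 3, 8, 3, 2, 5, 6, 5, 7) and form L = D - A. Since every row of L sums to 0, the all-ones vector is in the kernel and 0 is an eigenvalue. The single zero eigenvalue shows the graph is connected. There is one zero in the spectrum, matching the 1 component.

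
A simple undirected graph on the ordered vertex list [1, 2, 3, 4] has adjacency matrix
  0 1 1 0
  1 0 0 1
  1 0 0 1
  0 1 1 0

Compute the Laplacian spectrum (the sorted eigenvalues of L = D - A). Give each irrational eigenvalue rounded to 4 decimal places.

[0, 2, 2, 4]

With the vertex order [1, 2, 3, 4], the degrees are [2, 2, 2, 2], giving D = diag(2, 2, 2, 2) and L = D - A. Since every row of L sums to 0, the all-ones vector is in the kernel and 0 is an eigenvalue.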